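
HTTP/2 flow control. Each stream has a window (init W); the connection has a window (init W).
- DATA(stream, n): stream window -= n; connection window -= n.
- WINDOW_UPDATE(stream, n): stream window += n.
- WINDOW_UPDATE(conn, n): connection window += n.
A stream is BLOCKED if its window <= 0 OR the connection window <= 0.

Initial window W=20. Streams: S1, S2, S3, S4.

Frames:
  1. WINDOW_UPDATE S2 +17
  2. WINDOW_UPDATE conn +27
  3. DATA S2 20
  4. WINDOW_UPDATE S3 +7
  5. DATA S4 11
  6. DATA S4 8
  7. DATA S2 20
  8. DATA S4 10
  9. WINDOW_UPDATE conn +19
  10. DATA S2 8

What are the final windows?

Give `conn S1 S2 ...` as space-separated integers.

Answer: -11 20 -11 27 -9

Derivation:
Op 1: conn=20 S1=20 S2=37 S3=20 S4=20 blocked=[]
Op 2: conn=47 S1=20 S2=37 S3=20 S4=20 blocked=[]
Op 3: conn=27 S1=20 S2=17 S3=20 S4=20 blocked=[]
Op 4: conn=27 S1=20 S2=17 S3=27 S4=20 blocked=[]
Op 5: conn=16 S1=20 S2=17 S3=27 S4=9 blocked=[]
Op 6: conn=8 S1=20 S2=17 S3=27 S4=1 blocked=[]
Op 7: conn=-12 S1=20 S2=-3 S3=27 S4=1 blocked=[1, 2, 3, 4]
Op 8: conn=-22 S1=20 S2=-3 S3=27 S4=-9 blocked=[1, 2, 3, 4]
Op 9: conn=-3 S1=20 S2=-3 S3=27 S4=-9 blocked=[1, 2, 3, 4]
Op 10: conn=-11 S1=20 S2=-11 S3=27 S4=-9 blocked=[1, 2, 3, 4]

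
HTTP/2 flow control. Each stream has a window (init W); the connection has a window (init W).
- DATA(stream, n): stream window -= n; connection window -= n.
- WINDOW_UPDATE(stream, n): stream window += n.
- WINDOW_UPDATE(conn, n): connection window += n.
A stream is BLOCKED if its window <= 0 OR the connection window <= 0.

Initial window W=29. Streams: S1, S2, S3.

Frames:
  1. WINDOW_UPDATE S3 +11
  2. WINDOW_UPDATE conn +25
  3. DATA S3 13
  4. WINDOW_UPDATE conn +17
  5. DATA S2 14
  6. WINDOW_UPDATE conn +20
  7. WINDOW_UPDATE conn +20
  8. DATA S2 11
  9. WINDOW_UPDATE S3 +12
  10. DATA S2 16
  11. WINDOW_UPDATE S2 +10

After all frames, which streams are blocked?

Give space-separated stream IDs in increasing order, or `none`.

Op 1: conn=29 S1=29 S2=29 S3=40 blocked=[]
Op 2: conn=54 S1=29 S2=29 S3=40 blocked=[]
Op 3: conn=41 S1=29 S2=29 S3=27 blocked=[]
Op 4: conn=58 S1=29 S2=29 S3=27 blocked=[]
Op 5: conn=44 S1=29 S2=15 S3=27 blocked=[]
Op 6: conn=64 S1=29 S2=15 S3=27 blocked=[]
Op 7: conn=84 S1=29 S2=15 S3=27 blocked=[]
Op 8: conn=73 S1=29 S2=4 S3=27 blocked=[]
Op 9: conn=73 S1=29 S2=4 S3=39 blocked=[]
Op 10: conn=57 S1=29 S2=-12 S3=39 blocked=[2]
Op 11: conn=57 S1=29 S2=-2 S3=39 blocked=[2]

Answer: S2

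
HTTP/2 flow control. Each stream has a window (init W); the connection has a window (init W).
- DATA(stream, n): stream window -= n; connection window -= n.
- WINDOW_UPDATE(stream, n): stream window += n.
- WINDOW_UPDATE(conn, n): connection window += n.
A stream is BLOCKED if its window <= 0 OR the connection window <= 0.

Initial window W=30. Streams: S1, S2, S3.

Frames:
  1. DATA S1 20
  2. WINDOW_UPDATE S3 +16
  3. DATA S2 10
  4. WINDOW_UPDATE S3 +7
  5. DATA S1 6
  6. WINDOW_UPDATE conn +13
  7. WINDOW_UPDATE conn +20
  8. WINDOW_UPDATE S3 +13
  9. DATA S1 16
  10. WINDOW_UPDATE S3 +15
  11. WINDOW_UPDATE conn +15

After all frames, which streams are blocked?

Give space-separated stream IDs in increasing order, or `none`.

Answer: S1

Derivation:
Op 1: conn=10 S1=10 S2=30 S3=30 blocked=[]
Op 2: conn=10 S1=10 S2=30 S3=46 blocked=[]
Op 3: conn=0 S1=10 S2=20 S3=46 blocked=[1, 2, 3]
Op 4: conn=0 S1=10 S2=20 S3=53 blocked=[1, 2, 3]
Op 5: conn=-6 S1=4 S2=20 S3=53 blocked=[1, 2, 3]
Op 6: conn=7 S1=4 S2=20 S3=53 blocked=[]
Op 7: conn=27 S1=4 S2=20 S3=53 blocked=[]
Op 8: conn=27 S1=4 S2=20 S3=66 blocked=[]
Op 9: conn=11 S1=-12 S2=20 S3=66 blocked=[1]
Op 10: conn=11 S1=-12 S2=20 S3=81 blocked=[1]
Op 11: conn=26 S1=-12 S2=20 S3=81 blocked=[1]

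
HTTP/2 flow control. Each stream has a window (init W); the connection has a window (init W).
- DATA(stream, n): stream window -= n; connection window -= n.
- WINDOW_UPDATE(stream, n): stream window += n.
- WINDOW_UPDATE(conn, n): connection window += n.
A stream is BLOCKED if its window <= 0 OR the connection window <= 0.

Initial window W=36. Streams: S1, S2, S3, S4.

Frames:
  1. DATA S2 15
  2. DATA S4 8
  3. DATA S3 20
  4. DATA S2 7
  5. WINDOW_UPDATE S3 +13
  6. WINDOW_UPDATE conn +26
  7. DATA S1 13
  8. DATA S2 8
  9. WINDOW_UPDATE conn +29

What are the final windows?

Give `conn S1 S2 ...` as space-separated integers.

Op 1: conn=21 S1=36 S2=21 S3=36 S4=36 blocked=[]
Op 2: conn=13 S1=36 S2=21 S3=36 S4=28 blocked=[]
Op 3: conn=-7 S1=36 S2=21 S3=16 S4=28 blocked=[1, 2, 3, 4]
Op 4: conn=-14 S1=36 S2=14 S3=16 S4=28 blocked=[1, 2, 3, 4]
Op 5: conn=-14 S1=36 S2=14 S3=29 S4=28 blocked=[1, 2, 3, 4]
Op 6: conn=12 S1=36 S2=14 S3=29 S4=28 blocked=[]
Op 7: conn=-1 S1=23 S2=14 S3=29 S4=28 blocked=[1, 2, 3, 4]
Op 8: conn=-9 S1=23 S2=6 S3=29 S4=28 blocked=[1, 2, 3, 4]
Op 9: conn=20 S1=23 S2=6 S3=29 S4=28 blocked=[]

Answer: 20 23 6 29 28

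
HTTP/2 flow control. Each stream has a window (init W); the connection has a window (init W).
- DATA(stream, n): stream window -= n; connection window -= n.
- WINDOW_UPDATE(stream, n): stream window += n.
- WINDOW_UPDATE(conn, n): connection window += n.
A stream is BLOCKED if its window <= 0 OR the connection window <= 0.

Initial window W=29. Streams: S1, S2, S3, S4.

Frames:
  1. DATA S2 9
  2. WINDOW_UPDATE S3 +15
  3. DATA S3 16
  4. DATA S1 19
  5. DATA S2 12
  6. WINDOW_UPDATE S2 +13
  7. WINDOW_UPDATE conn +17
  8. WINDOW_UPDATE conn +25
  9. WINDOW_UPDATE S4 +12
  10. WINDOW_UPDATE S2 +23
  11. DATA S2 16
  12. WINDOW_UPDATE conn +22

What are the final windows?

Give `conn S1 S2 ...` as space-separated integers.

Op 1: conn=20 S1=29 S2=20 S3=29 S4=29 blocked=[]
Op 2: conn=20 S1=29 S2=20 S3=44 S4=29 blocked=[]
Op 3: conn=4 S1=29 S2=20 S3=28 S4=29 blocked=[]
Op 4: conn=-15 S1=10 S2=20 S3=28 S4=29 blocked=[1, 2, 3, 4]
Op 5: conn=-27 S1=10 S2=8 S3=28 S4=29 blocked=[1, 2, 3, 4]
Op 6: conn=-27 S1=10 S2=21 S3=28 S4=29 blocked=[1, 2, 3, 4]
Op 7: conn=-10 S1=10 S2=21 S3=28 S4=29 blocked=[1, 2, 3, 4]
Op 8: conn=15 S1=10 S2=21 S3=28 S4=29 blocked=[]
Op 9: conn=15 S1=10 S2=21 S3=28 S4=41 blocked=[]
Op 10: conn=15 S1=10 S2=44 S3=28 S4=41 blocked=[]
Op 11: conn=-1 S1=10 S2=28 S3=28 S4=41 blocked=[1, 2, 3, 4]
Op 12: conn=21 S1=10 S2=28 S3=28 S4=41 blocked=[]

Answer: 21 10 28 28 41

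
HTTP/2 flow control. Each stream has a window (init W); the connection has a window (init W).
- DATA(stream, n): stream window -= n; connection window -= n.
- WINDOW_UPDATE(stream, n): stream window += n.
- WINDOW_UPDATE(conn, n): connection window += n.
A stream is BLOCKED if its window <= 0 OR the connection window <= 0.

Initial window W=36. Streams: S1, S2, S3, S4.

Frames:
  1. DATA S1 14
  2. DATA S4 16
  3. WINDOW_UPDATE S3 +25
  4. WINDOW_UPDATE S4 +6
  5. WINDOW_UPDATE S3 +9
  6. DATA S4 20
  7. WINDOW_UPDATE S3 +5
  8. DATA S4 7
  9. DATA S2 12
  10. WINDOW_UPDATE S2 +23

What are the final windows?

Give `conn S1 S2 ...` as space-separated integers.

Op 1: conn=22 S1=22 S2=36 S3=36 S4=36 blocked=[]
Op 2: conn=6 S1=22 S2=36 S3=36 S4=20 blocked=[]
Op 3: conn=6 S1=22 S2=36 S3=61 S4=20 blocked=[]
Op 4: conn=6 S1=22 S2=36 S3=61 S4=26 blocked=[]
Op 5: conn=6 S1=22 S2=36 S3=70 S4=26 blocked=[]
Op 6: conn=-14 S1=22 S2=36 S3=70 S4=6 blocked=[1, 2, 3, 4]
Op 7: conn=-14 S1=22 S2=36 S3=75 S4=6 blocked=[1, 2, 3, 4]
Op 8: conn=-21 S1=22 S2=36 S3=75 S4=-1 blocked=[1, 2, 3, 4]
Op 9: conn=-33 S1=22 S2=24 S3=75 S4=-1 blocked=[1, 2, 3, 4]
Op 10: conn=-33 S1=22 S2=47 S3=75 S4=-1 blocked=[1, 2, 3, 4]

Answer: -33 22 47 75 -1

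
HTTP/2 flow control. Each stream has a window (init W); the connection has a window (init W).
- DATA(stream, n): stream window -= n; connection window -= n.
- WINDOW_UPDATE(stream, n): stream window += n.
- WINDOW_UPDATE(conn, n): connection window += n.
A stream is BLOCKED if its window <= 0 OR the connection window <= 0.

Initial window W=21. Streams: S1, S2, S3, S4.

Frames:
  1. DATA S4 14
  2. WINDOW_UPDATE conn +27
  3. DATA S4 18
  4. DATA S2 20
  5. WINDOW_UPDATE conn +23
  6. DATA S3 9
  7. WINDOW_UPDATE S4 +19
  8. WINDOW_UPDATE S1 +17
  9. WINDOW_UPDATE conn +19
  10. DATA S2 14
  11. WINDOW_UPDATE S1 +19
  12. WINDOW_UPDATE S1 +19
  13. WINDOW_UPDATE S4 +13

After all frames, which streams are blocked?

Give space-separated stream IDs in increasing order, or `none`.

Answer: S2

Derivation:
Op 1: conn=7 S1=21 S2=21 S3=21 S4=7 blocked=[]
Op 2: conn=34 S1=21 S2=21 S3=21 S4=7 blocked=[]
Op 3: conn=16 S1=21 S2=21 S3=21 S4=-11 blocked=[4]
Op 4: conn=-4 S1=21 S2=1 S3=21 S4=-11 blocked=[1, 2, 3, 4]
Op 5: conn=19 S1=21 S2=1 S3=21 S4=-11 blocked=[4]
Op 6: conn=10 S1=21 S2=1 S3=12 S4=-11 blocked=[4]
Op 7: conn=10 S1=21 S2=1 S3=12 S4=8 blocked=[]
Op 8: conn=10 S1=38 S2=1 S3=12 S4=8 blocked=[]
Op 9: conn=29 S1=38 S2=1 S3=12 S4=8 blocked=[]
Op 10: conn=15 S1=38 S2=-13 S3=12 S4=8 blocked=[2]
Op 11: conn=15 S1=57 S2=-13 S3=12 S4=8 blocked=[2]
Op 12: conn=15 S1=76 S2=-13 S3=12 S4=8 blocked=[2]
Op 13: conn=15 S1=76 S2=-13 S3=12 S4=21 blocked=[2]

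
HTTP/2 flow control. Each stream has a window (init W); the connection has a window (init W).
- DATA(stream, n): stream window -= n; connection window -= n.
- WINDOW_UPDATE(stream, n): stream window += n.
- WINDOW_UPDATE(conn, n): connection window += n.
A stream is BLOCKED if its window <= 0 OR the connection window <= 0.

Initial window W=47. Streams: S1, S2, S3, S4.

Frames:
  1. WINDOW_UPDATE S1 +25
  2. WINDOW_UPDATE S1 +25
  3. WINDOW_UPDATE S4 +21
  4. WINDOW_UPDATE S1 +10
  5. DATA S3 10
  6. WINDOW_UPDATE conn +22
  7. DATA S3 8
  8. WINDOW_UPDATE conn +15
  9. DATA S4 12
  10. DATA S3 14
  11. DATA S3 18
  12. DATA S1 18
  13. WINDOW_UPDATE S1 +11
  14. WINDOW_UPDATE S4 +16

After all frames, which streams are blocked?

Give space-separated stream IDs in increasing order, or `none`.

Op 1: conn=47 S1=72 S2=47 S3=47 S4=47 blocked=[]
Op 2: conn=47 S1=97 S2=47 S3=47 S4=47 blocked=[]
Op 3: conn=47 S1=97 S2=47 S3=47 S4=68 blocked=[]
Op 4: conn=47 S1=107 S2=47 S3=47 S4=68 blocked=[]
Op 5: conn=37 S1=107 S2=47 S3=37 S4=68 blocked=[]
Op 6: conn=59 S1=107 S2=47 S3=37 S4=68 blocked=[]
Op 7: conn=51 S1=107 S2=47 S3=29 S4=68 blocked=[]
Op 8: conn=66 S1=107 S2=47 S3=29 S4=68 blocked=[]
Op 9: conn=54 S1=107 S2=47 S3=29 S4=56 blocked=[]
Op 10: conn=40 S1=107 S2=47 S3=15 S4=56 blocked=[]
Op 11: conn=22 S1=107 S2=47 S3=-3 S4=56 blocked=[3]
Op 12: conn=4 S1=89 S2=47 S3=-3 S4=56 blocked=[3]
Op 13: conn=4 S1=100 S2=47 S3=-3 S4=56 blocked=[3]
Op 14: conn=4 S1=100 S2=47 S3=-3 S4=72 blocked=[3]

Answer: S3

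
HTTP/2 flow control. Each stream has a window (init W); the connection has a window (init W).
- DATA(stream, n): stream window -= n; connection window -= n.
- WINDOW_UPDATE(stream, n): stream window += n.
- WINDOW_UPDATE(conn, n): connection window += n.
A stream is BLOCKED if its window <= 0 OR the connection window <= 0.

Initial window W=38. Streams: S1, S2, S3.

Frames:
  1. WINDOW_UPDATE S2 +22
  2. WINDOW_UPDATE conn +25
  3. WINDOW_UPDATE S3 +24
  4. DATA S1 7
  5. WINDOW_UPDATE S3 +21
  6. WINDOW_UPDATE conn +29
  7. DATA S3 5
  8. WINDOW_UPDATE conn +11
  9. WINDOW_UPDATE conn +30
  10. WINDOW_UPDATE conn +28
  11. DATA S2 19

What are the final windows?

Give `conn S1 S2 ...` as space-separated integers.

Answer: 130 31 41 78

Derivation:
Op 1: conn=38 S1=38 S2=60 S3=38 blocked=[]
Op 2: conn=63 S1=38 S2=60 S3=38 blocked=[]
Op 3: conn=63 S1=38 S2=60 S3=62 blocked=[]
Op 4: conn=56 S1=31 S2=60 S3=62 blocked=[]
Op 5: conn=56 S1=31 S2=60 S3=83 blocked=[]
Op 6: conn=85 S1=31 S2=60 S3=83 blocked=[]
Op 7: conn=80 S1=31 S2=60 S3=78 blocked=[]
Op 8: conn=91 S1=31 S2=60 S3=78 blocked=[]
Op 9: conn=121 S1=31 S2=60 S3=78 blocked=[]
Op 10: conn=149 S1=31 S2=60 S3=78 blocked=[]
Op 11: conn=130 S1=31 S2=41 S3=78 blocked=[]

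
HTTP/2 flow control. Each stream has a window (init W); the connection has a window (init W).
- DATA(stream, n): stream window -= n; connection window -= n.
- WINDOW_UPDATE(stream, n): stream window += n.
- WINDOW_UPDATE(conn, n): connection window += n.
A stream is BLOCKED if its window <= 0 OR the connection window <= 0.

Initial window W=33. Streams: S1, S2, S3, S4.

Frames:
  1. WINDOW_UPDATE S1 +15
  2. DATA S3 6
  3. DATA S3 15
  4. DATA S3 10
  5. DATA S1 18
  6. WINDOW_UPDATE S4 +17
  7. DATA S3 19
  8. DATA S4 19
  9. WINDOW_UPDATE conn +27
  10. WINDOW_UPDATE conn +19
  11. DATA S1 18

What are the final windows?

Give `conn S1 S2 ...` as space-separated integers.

Answer: -26 12 33 -17 31

Derivation:
Op 1: conn=33 S1=48 S2=33 S3=33 S4=33 blocked=[]
Op 2: conn=27 S1=48 S2=33 S3=27 S4=33 blocked=[]
Op 3: conn=12 S1=48 S2=33 S3=12 S4=33 blocked=[]
Op 4: conn=2 S1=48 S2=33 S3=2 S4=33 blocked=[]
Op 5: conn=-16 S1=30 S2=33 S3=2 S4=33 blocked=[1, 2, 3, 4]
Op 6: conn=-16 S1=30 S2=33 S3=2 S4=50 blocked=[1, 2, 3, 4]
Op 7: conn=-35 S1=30 S2=33 S3=-17 S4=50 blocked=[1, 2, 3, 4]
Op 8: conn=-54 S1=30 S2=33 S3=-17 S4=31 blocked=[1, 2, 3, 4]
Op 9: conn=-27 S1=30 S2=33 S3=-17 S4=31 blocked=[1, 2, 3, 4]
Op 10: conn=-8 S1=30 S2=33 S3=-17 S4=31 blocked=[1, 2, 3, 4]
Op 11: conn=-26 S1=12 S2=33 S3=-17 S4=31 blocked=[1, 2, 3, 4]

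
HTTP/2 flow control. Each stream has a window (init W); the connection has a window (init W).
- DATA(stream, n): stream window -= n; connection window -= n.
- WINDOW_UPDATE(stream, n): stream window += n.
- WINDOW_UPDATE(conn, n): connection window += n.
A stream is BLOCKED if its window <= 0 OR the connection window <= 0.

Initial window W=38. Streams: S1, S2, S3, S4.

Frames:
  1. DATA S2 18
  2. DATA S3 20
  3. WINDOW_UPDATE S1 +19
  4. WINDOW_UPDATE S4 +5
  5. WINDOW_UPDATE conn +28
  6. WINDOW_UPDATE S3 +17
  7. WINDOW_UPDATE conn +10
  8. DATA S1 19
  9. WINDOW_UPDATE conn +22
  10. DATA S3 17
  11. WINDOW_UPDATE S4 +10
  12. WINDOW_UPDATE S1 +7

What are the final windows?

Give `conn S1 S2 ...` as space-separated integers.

Answer: 24 45 20 18 53

Derivation:
Op 1: conn=20 S1=38 S2=20 S3=38 S4=38 blocked=[]
Op 2: conn=0 S1=38 S2=20 S3=18 S4=38 blocked=[1, 2, 3, 4]
Op 3: conn=0 S1=57 S2=20 S3=18 S4=38 blocked=[1, 2, 3, 4]
Op 4: conn=0 S1=57 S2=20 S3=18 S4=43 blocked=[1, 2, 3, 4]
Op 5: conn=28 S1=57 S2=20 S3=18 S4=43 blocked=[]
Op 6: conn=28 S1=57 S2=20 S3=35 S4=43 blocked=[]
Op 7: conn=38 S1=57 S2=20 S3=35 S4=43 blocked=[]
Op 8: conn=19 S1=38 S2=20 S3=35 S4=43 blocked=[]
Op 9: conn=41 S1=38 S2=20 S3=35 S4=43 blocked=[]
Op 10: conn=24 S1=38 S2=20 S3=18 S4=43 blocked=[]
Op 11: conn=24 S1=38 S2=20 S3=18 S4=53 blocked=[]
Op 12: conn=24 S1=45 S2=20 S3=18 S4=53 blocked=[]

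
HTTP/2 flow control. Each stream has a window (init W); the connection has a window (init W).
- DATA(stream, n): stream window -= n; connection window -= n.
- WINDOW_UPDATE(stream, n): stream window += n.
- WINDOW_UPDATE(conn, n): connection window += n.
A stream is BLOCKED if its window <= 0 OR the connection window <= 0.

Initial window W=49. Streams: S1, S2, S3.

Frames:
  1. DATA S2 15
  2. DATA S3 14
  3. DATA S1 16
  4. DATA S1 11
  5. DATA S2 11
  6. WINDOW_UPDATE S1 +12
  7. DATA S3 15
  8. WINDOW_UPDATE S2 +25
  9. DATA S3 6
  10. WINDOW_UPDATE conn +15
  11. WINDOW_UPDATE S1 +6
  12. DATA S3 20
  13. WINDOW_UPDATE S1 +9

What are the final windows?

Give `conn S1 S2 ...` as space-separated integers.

Op 1: conn=34 S1=49 S2=34 S3=49 blocked=[]
Op 2: conn=20 S1=49 S2=34 S3=35 blocked=[]
Op 3: conn=4 S1=33 S2=34 S3=35 blocked=[]
Op 4: conn=-7 S1=22 S2=34 S3=35 blocked=[1, 2, 3]
Op 5: conn=-18 S1=22 S2=23 S3=35 blocked=[1, 2, 3]
Op 6: conn=-18 S1=34 S2=23 S3=35 blocked=[1, 2, 3]
Op 7: conn=-33 S1=34 S2=23 S3=20 blocked=[1, 2, 3]
Op 8: conn=-33 S1=34 S2=48 S3=20 blocked=[1, 2, 3]
Op 9: conn=-39 S1=34 S2=48 S3=14 blocked=[1, 2, 3]
Op 10: conn=-24 S1=34 S2=48 S3=14 blocked=[1, 2, 3]
Op 11: conn=-24 S1=40 S2=48 S3=14 blocked=[1, 2, 3]
Op 12: conn=-44 S1=40 S2=48 S3=-6 blocked=[1, 2, 3]
Op 13: conn=-44 S1=49 S2=48 S3=-6 blocked=[1, 2, 3]

Answer: -44 49 48 -6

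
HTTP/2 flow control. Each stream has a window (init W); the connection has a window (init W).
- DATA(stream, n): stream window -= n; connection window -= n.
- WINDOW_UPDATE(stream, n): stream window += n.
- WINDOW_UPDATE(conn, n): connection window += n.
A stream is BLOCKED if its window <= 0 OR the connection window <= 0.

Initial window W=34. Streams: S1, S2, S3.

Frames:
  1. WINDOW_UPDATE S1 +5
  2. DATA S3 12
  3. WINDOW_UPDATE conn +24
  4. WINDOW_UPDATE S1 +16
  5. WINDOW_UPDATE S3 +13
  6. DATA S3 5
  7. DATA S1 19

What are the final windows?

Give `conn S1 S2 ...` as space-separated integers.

Op 1: conn=34 S1=39 S2=34 S3=34 blocked=[]
Op 2: conn=22 S1=39 S2=34 S3=22 blocked=[]
Op 3: conn=46 S1=39 S2=34 S3=22 blocked=[]
Op 4: conn=46 S1=55 S2=34 S3=22 blocked=[]
Op 5: conn=46 S1=55 S2=34 S3=35 blocked=[]
Op 6: conn=41 S1=55 S2=34 S3=30 blocked=[]
Op 7: conn=22 S1=36 S2=34 S3=30 blocked=[]

Answer: 22 36 34 30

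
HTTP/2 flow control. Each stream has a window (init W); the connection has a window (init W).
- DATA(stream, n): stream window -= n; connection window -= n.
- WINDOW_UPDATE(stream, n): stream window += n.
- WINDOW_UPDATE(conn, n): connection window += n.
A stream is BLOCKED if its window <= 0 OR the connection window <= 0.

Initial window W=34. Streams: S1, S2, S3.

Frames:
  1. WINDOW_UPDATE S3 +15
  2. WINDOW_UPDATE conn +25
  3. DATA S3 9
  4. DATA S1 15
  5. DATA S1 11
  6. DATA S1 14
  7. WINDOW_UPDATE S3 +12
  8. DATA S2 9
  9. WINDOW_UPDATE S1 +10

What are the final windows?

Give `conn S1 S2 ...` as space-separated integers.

Op 1: conn=34 S1=34 S2=34 S3=49 blocked=[]
Op 2: conn=59 S1=34 S2=34 S3=49 blocked=[]
Op 3: conn=50 S1=34 S2=34 S3=40 blocked=[]
Op 4: conn=35 S1=19 S2=34 S3=40 blocked=[]
Op 5: conn=24 S1=8 S2=34 S3=40 blocked=[]
Op 6: conn=10 S1=-6 S2=34 S3=40 blocked=[1]
Op 7: conn=10 S1=-6 S2=34 S3=52 blocked=[1]
Op 8: conn=1 S1=-6 S2=25 S3=52 blocked=[1]
Op 9: conn=1 S1=4 S2=25 S3=52 blocked=[]

Answer: 1 4 25 52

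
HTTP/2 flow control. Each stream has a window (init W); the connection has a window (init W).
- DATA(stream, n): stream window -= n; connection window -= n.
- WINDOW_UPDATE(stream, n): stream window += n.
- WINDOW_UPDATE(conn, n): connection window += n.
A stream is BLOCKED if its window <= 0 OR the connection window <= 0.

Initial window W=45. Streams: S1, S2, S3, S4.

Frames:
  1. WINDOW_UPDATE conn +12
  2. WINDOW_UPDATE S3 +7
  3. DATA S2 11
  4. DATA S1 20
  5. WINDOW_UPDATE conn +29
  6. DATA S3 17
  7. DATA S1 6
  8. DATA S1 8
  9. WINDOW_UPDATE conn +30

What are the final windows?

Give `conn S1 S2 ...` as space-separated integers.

Op 1: conn=57 S1=45 S2=45 S3=45 S4=45 blocked=[]
Op 2: conn=57 S1=45 S2=45 S3=52 S4=45 blocked=[]
Op 3: conn=46 S1=45 S2=34 S3=52 S4=45 blocked=[]
Op 4: conn=26 S1=25 S2=34 S3=52 S4=45 blocked=[]
Op 5: conn=55 S1=25 S2=34 S3=52 S4=45 blocked=[]
Op 6: conn=38 S1=25 S2=34 S3=35 S4=45 blocked=[]
Op 7: conn=32 S1=19 S2=34 S3=35 S4=45 blocked=[]
Op 8: conn=24 S1=11 S2=34 S3=35 S4=45 blocked=[]
Op 9: conn=54 S1=11 S2=34 S3=35 S4=45 blocked=[]

Answer: 54 11 34 35 45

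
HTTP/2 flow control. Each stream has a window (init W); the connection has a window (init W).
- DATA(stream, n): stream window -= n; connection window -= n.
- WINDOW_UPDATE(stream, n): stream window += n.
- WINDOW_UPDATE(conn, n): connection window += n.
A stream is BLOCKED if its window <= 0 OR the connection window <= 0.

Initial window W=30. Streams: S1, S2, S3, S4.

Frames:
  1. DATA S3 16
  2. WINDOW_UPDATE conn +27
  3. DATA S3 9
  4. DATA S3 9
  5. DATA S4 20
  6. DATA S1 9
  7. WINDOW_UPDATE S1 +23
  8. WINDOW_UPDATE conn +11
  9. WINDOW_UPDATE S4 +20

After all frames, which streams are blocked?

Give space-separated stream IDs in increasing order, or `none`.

Answer: S3

Derivation:
Op 1: conn=14 S1=30 S2=30 S3=14 S4=30 blocked=[]
Op 2: conn=41 S1=30 S2=30 S3=14 S4=30 blocked=[]
Op 3: conn=32 S1=30 S2=30 S3=5 S4=30 blocked=[]
Op 4: conn=23 S1=30 S2=30 S3=-4 S4=30 blocked=[3]
Op 5: conn=3 S1=30 S2=30 S3=-4 S4=10 blocked=[3]
Op 6: conn=-6 S1=21 S2=30 S3=-4 S4=10 blocked=[1, 2, 3, 4]
Op 7: conn=-6 S1=44 S2=30 S3=-4 S4=10 blocked=[1, 2, 3, 4]
Op 8: conn=5 S1=44 S2=30 S3=-4 S4=10 blocked=[3]
Op 9: conn=5 S1=44 S2=30 S3=-4 S4=30 blocked=[3]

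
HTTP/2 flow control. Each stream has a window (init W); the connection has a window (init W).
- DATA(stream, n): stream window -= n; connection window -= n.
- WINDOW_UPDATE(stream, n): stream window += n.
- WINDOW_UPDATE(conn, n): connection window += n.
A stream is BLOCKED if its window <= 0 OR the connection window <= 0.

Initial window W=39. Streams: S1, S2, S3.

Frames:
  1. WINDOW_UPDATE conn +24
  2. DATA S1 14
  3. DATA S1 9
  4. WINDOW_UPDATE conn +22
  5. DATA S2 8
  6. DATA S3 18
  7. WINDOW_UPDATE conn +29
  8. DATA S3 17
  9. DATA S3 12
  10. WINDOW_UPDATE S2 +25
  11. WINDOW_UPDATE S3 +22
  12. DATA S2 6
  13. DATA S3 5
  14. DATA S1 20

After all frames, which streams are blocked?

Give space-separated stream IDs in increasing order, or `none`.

Op 1: conn=63 S1=39 S2=39 S3=39 blocked=[]
Op 2: conn=49 S1=25 S2=39 S3=39 blocked=[]
Op 3: conn=40 S1=16 S2=39 S3=39 blocked=[]
Op 4: conn=62 S1=16 S2=39 S3=39 blocked=[]
Op 5: conn=54 S1=16 S2=31 S3=39 blocked=[]
Op 6: conn=36 S1=16 S2=31 S3=21 blocked=[]
Op 7: conn=65 S1=16 S2=31 S3=21 blocked=[]
Op 8: conn=48 S1=16 S2=31 S3=4 blocked=[]
Op 9: conn=36 S1=16 S2=31 S3=-8 blocked=[3]
Op 10: conn=36 S1=16 S2=56 S3=-8 blocked=[3]
Op 11: conn=36 S1=16 S2=56 S3=14 blocked=[]
Op 12: conn=30 S1=16 S2=50 S3=14 blocked=[]
Op 13: conn=25 S1=16 S2=50 S3=9 blocked=[]
Op 14: conn=5 S1=-4 S2=50 S3=9 blocked=[1]

Answer: S1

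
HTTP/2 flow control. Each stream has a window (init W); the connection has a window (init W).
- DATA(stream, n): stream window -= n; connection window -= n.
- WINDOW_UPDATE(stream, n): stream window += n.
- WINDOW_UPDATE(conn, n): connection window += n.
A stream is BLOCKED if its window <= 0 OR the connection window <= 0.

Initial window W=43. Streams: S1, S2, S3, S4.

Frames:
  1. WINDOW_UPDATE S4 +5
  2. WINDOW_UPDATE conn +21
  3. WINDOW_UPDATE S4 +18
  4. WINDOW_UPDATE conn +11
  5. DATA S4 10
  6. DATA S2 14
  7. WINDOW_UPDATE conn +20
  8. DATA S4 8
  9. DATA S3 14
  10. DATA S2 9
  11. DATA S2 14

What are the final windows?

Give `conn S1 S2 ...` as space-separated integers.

Answer: 26 43 6 29 48

Derivation:
Op 1: conn=43 S1=43 S2=43 S3=43 S4=48 blocked=[]
Op 2: conn=64 S1=43 S2=43 S3=43 S4=48 blocked=[]
Op 3: conn=64 S1=43 S2=43 S3=43 S4=66 blocked=[]
Op 4: conn=75 S1=43 S2=43 S3=43 S4=66 blocked=[]
Op 5: conn=65 S1=43 S2=43 S3=43 S4=56 blocked=[]
Op 6: conn=51 S1=43 S2=29 S3=43 S4=56 blocked=[]
Op 7: conn=71 S1=43 S2=29 S3=43 S4=56 blocked=[]
Op 8: conn=63 S1=43 S2=29 S3=43 S4=48 blocked=[]
Op 9: conn=49 S1=43 S2=29 S3=29 S4=48 blocked=[]
Op 10: conn=40 S1=43 S2=20 S3=29 S4=48 blocked=[]
Op 11: conn=26 S1=43 S2=6 S3=29 S4=48 blocked=[]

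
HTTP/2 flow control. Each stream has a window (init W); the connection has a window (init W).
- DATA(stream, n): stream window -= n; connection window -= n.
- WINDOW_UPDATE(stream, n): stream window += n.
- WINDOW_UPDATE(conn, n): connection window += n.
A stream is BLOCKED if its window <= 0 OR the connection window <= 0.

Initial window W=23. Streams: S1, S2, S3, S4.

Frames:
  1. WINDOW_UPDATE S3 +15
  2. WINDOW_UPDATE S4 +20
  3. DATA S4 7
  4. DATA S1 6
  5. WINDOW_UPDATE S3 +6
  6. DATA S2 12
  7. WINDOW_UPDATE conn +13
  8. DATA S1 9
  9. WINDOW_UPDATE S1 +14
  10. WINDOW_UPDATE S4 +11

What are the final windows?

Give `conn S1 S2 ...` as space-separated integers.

Answer: 2 22 11 44 47

Derivation:
Op 1: conn=23 S1=23 S2=23 S3=38 S4=23 blocked=[]
Op 2: conn=23 S1=23 S2=23 S3=38 S4=43 blocked=[]
Op 3: conn=16 S1=23 S2=23 S3=38 S4=36 blocked=[]
Op 4: conn=10 S1=17 S2=23 S3=38 S4=36 blocked=[]
Op 5: conn=10 S1=17 S2=23 S3=44 S4=36 blocked=[]
Op 6: conn=-2 S1=17 S2=11 S3=44 S4=36 blocked=[1, 2, 3, 4]
Op 7: conn=11 S1=17 S2=11 S3=44 S4=36 blocked=[]
Op 8: conn=2 S1=8 S2=11 S3=44 S4=36 blocked=[]
Op 9: conn=2 S1=22 S2=11 S3=44 S4=36 blocked=[]
Op 10: conn=2 S1=22 S2=11 S3=44 S4=47 blocked=[]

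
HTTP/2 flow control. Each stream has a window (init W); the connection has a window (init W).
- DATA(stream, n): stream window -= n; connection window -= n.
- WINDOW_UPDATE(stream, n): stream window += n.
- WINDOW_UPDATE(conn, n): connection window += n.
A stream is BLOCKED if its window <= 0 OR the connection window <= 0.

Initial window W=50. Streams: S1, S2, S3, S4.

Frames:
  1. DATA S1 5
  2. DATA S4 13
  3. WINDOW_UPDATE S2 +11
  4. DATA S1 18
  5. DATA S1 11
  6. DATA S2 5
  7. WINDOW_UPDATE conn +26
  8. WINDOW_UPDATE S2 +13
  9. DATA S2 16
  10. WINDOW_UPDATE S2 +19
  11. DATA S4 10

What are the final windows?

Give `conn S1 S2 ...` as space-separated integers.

Answer: -2 16 72 50 27

Derivation:
Op 1: conn=45 S1=45 S2=50 S3=50 S4=50 blocked=[]
Op 2: conn=32 S1=45 S2=50 S3=50 S4=37 blocked=[]
Op 3: conn=32 S1=45 S2=61 S3=50 S4=37 blocked=[]
Op 4: conn=14 S1=27 S2=61 S3=50 S4=37 blocked=[]
Op 5: conn=3 S1=16 S2=61 S3=50 S4=37 blocked=[]
Op 6: conn=-2 S1=16 S2=56 S3=50 S4=37 blocked=[1, 2, 3, 4]
Op 7: conn=24 S1=16 S2=56 S3=50 S4=37 blocked=[]
Op 8: conn=24 S1=16 S2=69 S3=50 S4=37 blocked=[]
Op 9: conn=8 S1=16 S2=53 S3=50 S4=37 blocked=[]
Op 10: conn=8 S1=16 S2=72 S3=50 S4=37 blocked=[]
Op 11: conn=-2 S1=16 S2=72 S3=50 S4=27 blocked=[1, 2, 3, 4]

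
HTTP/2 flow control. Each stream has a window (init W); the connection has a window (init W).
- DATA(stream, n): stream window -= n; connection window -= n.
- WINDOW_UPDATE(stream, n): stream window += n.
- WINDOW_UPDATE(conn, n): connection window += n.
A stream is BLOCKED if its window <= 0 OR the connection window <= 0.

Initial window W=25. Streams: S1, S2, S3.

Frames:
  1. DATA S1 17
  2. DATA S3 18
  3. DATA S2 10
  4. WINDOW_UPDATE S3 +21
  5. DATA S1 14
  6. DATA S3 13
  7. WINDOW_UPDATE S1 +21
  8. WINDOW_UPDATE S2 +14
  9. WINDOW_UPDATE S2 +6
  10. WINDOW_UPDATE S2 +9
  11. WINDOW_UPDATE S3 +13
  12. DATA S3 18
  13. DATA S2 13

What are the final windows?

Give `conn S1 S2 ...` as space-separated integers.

Op 1: conn=8 S1=8 S2=25 S3=25 blocked=[]
Op 2: conn=-10 S1=8 S2=25 S3=7 blocked=[1, 2, 3]
Op 3: conn=-20 S1=8 S2=15 S3=7 blocked=[1, 2, 3]
Op 4: conn=-20 S1=8 S2=15 S3=28 blocked=[1, 2, 3]
Op 5: conn=-34 S1=-6 S2=15 S3=28 blocked=[1, 2, 3]
Op 6: conn=-47 S1=-6 S2=15 S3=15 blocked=[1, 2, 3]
Op 7: conn=-47 S1=15 S2=15 S3=15 blocked=[1, 2, 3]
Op 8: conn=-47 S1=15 S2=29 S3=15 blocked=[1, 2, 3]
Op 9: conn=-47 S1=15 S2=35 S3=15 blocked=[1, 2, 3]
Op 10: conn=-47 S1=15 S2=44 S3=15 blocked=[1, 2, 3]
Op 11: conn=-47 S1=15 S2=44 S3=28 blocked=[1, 2, 3]
Op 12: conn=-65 S1=15 S2=44 S3=10 blocked=[1, 2, 3]
Op 13: conn=-78 S1=15 S2=31 S3=10 blocked=[1, 2, 3]

Answer: -78 15 31 10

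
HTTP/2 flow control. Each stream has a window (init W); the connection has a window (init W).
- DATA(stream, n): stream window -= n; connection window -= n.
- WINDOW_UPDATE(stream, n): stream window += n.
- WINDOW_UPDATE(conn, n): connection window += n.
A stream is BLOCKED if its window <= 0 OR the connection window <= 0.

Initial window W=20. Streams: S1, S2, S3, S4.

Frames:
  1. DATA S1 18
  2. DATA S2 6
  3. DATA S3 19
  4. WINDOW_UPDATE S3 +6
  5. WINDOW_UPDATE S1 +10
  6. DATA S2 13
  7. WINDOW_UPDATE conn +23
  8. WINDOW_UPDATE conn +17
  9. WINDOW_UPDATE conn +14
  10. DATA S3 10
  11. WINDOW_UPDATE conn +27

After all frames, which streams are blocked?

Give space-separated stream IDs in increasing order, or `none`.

Answer: S3

Derivation:
Op 1: conn=2 S1=2 S2=20 S3=20 S4=20 blocked=[]
Op 2: conn=-4 S1=2 S2=14 S3=20 S4=20 blocked=[1, 2, 3, 4]
Op 3: conn=-23 S1=2 S2=14 S3=1 S4=20 blocked=[1, 2, 3, 4]
Op 4: conn=-23 S1=2 S2=14 S3=7 S4=20 blocked=[1, 2, 3, 4]
Op 5: conn=-23 S1=12 S2=14 S3=7 S4=20 blocked=[1, 2, 3, 4]
Op 6: conn=-36 S1=12 S2=1 S3=7 S4=20 blocked=[1, 2, 3, 4]
Op 7: conn=-13 S1=12 S2=1 S3=7 S4=20 blocked=[1, 2, 3, 4]
Op 8: conn=4 S1=12 S2=1 S3=7 S4=20 blocked=[]
Op 9: conn=18 S1=12 S2=1 S3=7 S4=20 blocked=[]
Op 10: conn=8 S1=12 S2=1 S3=-3 S4=20 blocked=[3]
Op 11: conn=35 S1=12 S2=1 S3=-3 S4=20 blocked=[3]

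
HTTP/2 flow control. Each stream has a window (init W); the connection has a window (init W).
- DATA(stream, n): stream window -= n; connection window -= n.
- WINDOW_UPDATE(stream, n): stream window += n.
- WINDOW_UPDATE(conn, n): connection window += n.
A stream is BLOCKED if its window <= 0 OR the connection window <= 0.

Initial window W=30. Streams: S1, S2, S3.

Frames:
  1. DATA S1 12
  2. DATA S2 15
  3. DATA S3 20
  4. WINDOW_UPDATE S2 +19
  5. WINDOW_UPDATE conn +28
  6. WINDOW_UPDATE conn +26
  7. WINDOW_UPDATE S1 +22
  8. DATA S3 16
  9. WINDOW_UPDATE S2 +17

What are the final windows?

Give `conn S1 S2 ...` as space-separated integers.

Op 1: conn=18 S1=18 S2=30 S3=30 blocked=[]
Op 2: conn=3 S1=18 S2=15 S3=30 blocked=[]
Op 3: conn=-17 S1=18 S2=15 S3=10 blocked=[1, 2, 3]
Op 4: conn=-17 S1=18 S2=34 S3=10 blocked=[1, 2, 3]
Op 5: conn=11 S1=18 S2=34 S3=10 blocked=[]
Op 6: conn=37 S1=18 S2=34 S3=10 blocked=[]
Op 7: conn=37 S1=40 S2=34 S3=10 blocked=[]
Op 8: conn=21 S1=40 S2=34 S3=-6 blocked=[3]
Op 9: conn=21 S1=40 S2=51 S3=-6 blocked=[3]

Answer: 21 40 51 -6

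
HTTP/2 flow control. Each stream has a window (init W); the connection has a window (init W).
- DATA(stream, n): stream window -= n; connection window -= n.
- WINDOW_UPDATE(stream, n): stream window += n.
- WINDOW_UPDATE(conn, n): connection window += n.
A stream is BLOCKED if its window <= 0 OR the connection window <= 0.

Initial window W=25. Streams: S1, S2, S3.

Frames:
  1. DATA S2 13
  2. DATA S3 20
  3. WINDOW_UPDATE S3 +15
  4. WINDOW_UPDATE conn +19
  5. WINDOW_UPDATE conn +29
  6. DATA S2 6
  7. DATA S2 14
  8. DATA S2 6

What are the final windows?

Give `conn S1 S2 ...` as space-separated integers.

Op 1: conn=12 S1=25 S2=12 S3=25 blocked=[]
Op 2: conn=-8 S1=25 S2=12 S3=5 blocked=[1, 2, 3]
Op 3: conn=-8 S1=25 S2=12 S3=20 blocked=[1, 2, 3]
Op 4: conn=11 S1=25 S2=12 S3=20 blocked=[]
Op 5: conn=40 S1=25 S2=12 S3=20 blocked=[]
Op 6: conn=34 S1=25 S2=6 S3=20 blocked=[]
Op 7: conn=20 S1=25 S2=-8 S3=20 blocked=[2]
Op 8: conn=14 S1=25 S2=-14 S3=20 blocked=[2]

Answer: 14 25 -14 20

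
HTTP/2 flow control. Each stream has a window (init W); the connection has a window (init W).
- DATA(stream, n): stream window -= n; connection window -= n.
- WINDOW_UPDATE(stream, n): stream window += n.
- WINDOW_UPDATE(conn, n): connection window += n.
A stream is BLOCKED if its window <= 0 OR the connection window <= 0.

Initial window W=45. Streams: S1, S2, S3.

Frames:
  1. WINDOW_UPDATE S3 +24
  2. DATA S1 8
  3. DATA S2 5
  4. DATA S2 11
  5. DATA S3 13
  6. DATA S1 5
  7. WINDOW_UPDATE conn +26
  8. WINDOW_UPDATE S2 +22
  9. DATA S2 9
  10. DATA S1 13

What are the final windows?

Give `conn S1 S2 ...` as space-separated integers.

Answer: 7 19 42 56

Derivation:
Op 1: conn=45 S1=45 S2=45 S3=69 blocked=[]
Op 2: conn=37 S1=37 S2=45 S3=69 blocked=[]
Op 3: conn=32 S1=37 S2=40 S3=69 blocked=[]
Op 4: conn=21 S1=37 S2=29 S3=69 blocked=[]
Op 5: conn=8 S1=37 S2=29 S3=56 blocked=[]
Op 6: conn=3 S1=32 S2=29 S3=56 blocked=[]
Op 7: conn=29 S1=32 S2=29 S3=56 blocked=[]
Op 8: conn=29 S1=32 S2=51 S3=56 blocked=[]
Op 9: conn=20 S1=32 S2=42 S3=56 blocked=[]
Op 10: conn=7 S1=19 S2=42 S3=56 blocked=[]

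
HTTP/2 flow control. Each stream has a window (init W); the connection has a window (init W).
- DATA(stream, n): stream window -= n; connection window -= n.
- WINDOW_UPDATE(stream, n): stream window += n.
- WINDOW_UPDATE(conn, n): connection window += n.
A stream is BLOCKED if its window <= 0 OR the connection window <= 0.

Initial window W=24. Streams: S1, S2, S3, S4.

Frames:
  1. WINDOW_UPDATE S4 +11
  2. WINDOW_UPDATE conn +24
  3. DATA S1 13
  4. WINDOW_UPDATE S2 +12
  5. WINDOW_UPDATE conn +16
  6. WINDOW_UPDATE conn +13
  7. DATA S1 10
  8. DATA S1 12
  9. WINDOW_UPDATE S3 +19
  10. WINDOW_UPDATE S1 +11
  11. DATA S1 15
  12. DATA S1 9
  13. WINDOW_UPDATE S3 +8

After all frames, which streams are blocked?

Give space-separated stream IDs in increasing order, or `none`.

Op 1: conn=24 S1=24 S2=24 S3=24 S4=35 blocked=[]
Op 2: conn=48 S1=24 S2=24 S3=24 S4=35 blocked=[]
Op 3: conn=35 S1=11 S2=24 S3=24 S4=35 blocked=[]
Op 4: conn=35 S1=11 S2=36 S3=24 S4=35 blocked=[]
Op 5: conn=51 S1=11 S2=36 S3=24 S4=35 blocked=[]
Op 6: conn=64 S1=11 S2=36 S3=24 S4=35 blocked=[]
Op 7: conn=54 S1=1 S2=36 S3=24 S4=35 blocked=[]
Op 8: conn=42 S1=-11 S2=36 S3=24 S4=35 blocked=[1]
Op 9: conn=42 S1=-11 S2=36 S3=43 S4=35 blocked=[1]
Op 10: conn=42 S1=0 S2=36 S3=43 S4=35 blocked=[1]
Op 11: conn=27 S1=-15 S2=36 S3=43 S4=35 blocked=[1]
Op 12: conn=18 S1=-24 S2=36 S3=43 S4=35 blocked=[1]
Op 13: conn=18 S1=-24 S2=36 S3=51 S4=35 blocked=[1]

Answer: S1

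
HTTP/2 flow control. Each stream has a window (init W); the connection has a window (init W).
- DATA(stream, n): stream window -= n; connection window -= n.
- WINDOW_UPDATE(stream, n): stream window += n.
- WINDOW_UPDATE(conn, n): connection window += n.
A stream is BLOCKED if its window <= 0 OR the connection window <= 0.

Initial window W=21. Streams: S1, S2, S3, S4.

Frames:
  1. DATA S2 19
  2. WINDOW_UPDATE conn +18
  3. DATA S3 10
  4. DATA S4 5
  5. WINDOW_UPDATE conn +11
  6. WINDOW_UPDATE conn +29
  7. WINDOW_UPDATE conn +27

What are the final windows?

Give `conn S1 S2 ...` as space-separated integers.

Answer: 72 21 2 11 16

Derivation:
Op 1: conn=2 S1=21 S2=2 S3=21 S4=21 blocked=[]
Op 2: conn=20 S1=21 S2=2 S3=21 S4=21 blocked=[]
Op 3: conn=10 S1=21 S2=2 S3=11 S4=21 blocked=[]
Op 4: conn=5 S1=21 S2=2 S3=11 S4=16 blocked=[]
Op 5: conn=16 S1=21 S2=2 S3=11 S4=16 blocked=[]
Op 6: conn=45 S1=21 S2=2 S3=11 S4=16 blocked=[]
Op 7: conn=72 S1=21 S2=2 S3=11 S4=16 blocked=[]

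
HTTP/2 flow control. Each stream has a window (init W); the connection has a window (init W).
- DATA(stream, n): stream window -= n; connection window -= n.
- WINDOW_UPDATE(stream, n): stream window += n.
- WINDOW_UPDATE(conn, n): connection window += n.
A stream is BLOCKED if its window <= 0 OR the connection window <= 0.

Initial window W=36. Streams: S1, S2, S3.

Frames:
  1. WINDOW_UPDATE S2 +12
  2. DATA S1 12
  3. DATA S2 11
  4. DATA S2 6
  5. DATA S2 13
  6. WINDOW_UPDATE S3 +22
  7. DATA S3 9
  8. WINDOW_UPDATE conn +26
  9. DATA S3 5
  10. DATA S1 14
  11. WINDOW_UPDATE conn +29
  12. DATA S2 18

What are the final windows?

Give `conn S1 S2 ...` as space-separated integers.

Answer: 3 10 0 44

Derivation:
Op 1: conn=36 S1=36 S2=48 S3=36 blocked=[]
Op 2: conn=24 S1=24 S2=48 S3=36 blocked=[]
Op 3: conn=13 S1=24 S2=37 S3=36 blocked=[]
Op 4: conn=7 S1=24 S2=31 S3=36 blocked=[]
Op 5: conn=-6 S1=24 S2=18 S3=36 blocked=[1, 2, 3]
Op 6: conn=-6 S1=24 S2=18 S3=58 blocked=[1, 2, 3]
Op 7: conn=-15 S1=24 S2=18 S3=49 blocked=[1, 2, 3]
Op 8: conn=11 S1=24 S2=18 S3=49 blocked=[]
Op 9: conn=6 S1=24 S2=18 S3=44 blocked=[]
Op 10: conn=-8 S1=10 S2=18 S3=44 blocked=[1, 2, 3]
Op 11: conn=21 S1=10 S2=18 S3=44 blocked=[]
Op 12: conn=3 S1=10 S2=0 S3=44 blocked=[2]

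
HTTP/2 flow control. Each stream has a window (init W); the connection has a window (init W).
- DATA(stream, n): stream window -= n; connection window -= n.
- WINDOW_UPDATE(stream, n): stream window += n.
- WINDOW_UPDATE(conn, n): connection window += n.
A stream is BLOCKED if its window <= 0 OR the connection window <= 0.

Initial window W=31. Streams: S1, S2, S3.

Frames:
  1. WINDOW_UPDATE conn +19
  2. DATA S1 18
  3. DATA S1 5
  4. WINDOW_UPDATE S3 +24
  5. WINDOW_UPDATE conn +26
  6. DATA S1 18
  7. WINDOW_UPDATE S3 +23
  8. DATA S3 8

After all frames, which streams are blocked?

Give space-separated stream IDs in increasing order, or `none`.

Op 1: conn=50 S1=31 S2=31 S3=31 blocked=[]
Op 2: conn=32 S1=13 S2=31 S3=31 blocked=[]
Op 3: conn=27 S1=8 S2=31 S3=31 blocked=[]
Op 4: conn=27 S1=8 S2=31 S3=55 blocked=[]
Op 5: conn=53 S1=8 S2=31 S3=55 blocked=[]
Op 6: conn=35 S1=-10 S2=31 S3=55 blocked=[1]
Op 7: conn=35 S1=-10 S2=31 S3=78 blocked=[1]
Op 8: conn=27 S1=-10 S2=31 S3=70 blocked=[1]

Answer: S1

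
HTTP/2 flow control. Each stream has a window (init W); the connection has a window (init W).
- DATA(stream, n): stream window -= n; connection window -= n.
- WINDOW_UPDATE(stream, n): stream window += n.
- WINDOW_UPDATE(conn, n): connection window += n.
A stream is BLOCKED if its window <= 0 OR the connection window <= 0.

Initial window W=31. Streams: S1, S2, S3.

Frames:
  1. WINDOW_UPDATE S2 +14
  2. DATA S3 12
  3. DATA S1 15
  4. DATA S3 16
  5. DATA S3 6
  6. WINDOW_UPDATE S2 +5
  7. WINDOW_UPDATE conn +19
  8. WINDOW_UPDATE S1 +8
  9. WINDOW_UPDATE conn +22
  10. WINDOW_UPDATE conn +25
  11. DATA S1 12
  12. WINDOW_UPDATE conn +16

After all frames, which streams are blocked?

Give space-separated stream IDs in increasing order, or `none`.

Op 1: conn=31 S1=31 S2=45 S3=31 blocked=[]
Op 2: conn=19 S1=31 S2=45 S3=19 blocked=[]
Op 3: conn=4 S1=16 S2=45 S3=19 blocked=[]
Op 4: conn=-12 S1=16 S2=45 S3=3 blocked=[1, 2, 3]
Op 5: conn=-18 S1=16 S2=45 S3=-3 blocked=[1, 2, 3]
Op 6: conn=-18 S1=16 S2=50 S3=-3 blocked=[1, 2, 3]
Op 7: conn=1 S1=16 S2=50 S3=-3 blocked=[3]
Op 8: conn=1 S1=24 S2=50 S3=-3 blocked=[3]
Op 9: conn=23 S1=24 S2=50 S3=-3 blocked=[3]
Op 10: conn=48 S1=24 S2=50 S3=-3 blocked=[3]
Op 11: conn=36 S1=12 S2=50 S3=-3 blocked=[3]
Op 12: conn=52 S1=12 S2=50 S3=-3 blocked=[3]

Answer: S3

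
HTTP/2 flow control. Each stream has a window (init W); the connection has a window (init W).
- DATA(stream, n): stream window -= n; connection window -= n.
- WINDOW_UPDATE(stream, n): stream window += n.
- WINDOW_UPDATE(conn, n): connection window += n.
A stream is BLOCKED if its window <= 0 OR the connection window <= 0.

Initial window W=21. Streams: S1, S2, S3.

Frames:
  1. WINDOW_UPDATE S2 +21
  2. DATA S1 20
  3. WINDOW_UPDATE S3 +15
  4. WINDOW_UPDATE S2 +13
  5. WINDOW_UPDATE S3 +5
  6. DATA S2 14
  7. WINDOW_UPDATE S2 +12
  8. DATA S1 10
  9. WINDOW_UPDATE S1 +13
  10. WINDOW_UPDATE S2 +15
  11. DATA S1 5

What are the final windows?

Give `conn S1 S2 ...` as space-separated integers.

Answer: -28 -1 68 41

Derivation:
Op 1: conn=21 S1=21 S2=42 S3=21 blocked=[]
Op 2: conn=1 S1=1 S2=42 S3=21 blocked=[]
Op 3: conn=1 S1=1 S2=42 S3=36 blocked=[]
Op 4: conn=1 S1=1 S2=55 S3=36 blocked=[]
Op 5: conn=1 S1=1 S2=55 S3=41 blocked=[]
Op 6: conn=-13 S1=1 S2=41 S3=41 blocked=[1, 2, 3]
Op 7: conn=-13 S1=1 S2=53 S3=41 blocked=[1, 2, 3]
Op 8: conn=-23 S1=-9 S2=53 S3=41 blocked=[1, 2, 3]
Op 9: conn=-23 S1=4 S2=53 S3=41 blocked=[1, 2, 3]
Op 10: conn=-23 S1=4 S2=68 S3=41 blocked=[1, 2, 3]
Op 11: conn=-28 S1=-1 S2=68 S3=41 blocked=[1, 2, 3]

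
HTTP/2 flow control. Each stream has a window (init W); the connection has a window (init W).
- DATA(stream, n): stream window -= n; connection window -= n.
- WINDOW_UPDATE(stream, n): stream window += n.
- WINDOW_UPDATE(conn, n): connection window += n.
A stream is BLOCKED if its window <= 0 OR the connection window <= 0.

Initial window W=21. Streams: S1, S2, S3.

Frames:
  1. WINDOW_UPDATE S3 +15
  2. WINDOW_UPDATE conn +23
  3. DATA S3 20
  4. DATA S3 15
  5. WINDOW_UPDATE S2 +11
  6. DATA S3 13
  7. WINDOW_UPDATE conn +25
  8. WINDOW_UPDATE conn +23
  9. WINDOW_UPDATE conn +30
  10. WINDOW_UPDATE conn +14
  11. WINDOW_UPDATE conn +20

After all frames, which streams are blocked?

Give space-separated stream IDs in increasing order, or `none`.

Answer: S3

Derivation:
Op 1: conn=21 S1=21 S2=21 S3=36 blocked=[]
Op 2: conn=44 S1=21 S2=21 S3=36 blocked=[]
Op 3: conn=24 S1=21 S2=21 S3=16 blocked=[]
Op 4: conn=9 S1=21 S2=21 S3=1 blocked=[]
Op 5: conn=9 S1=21 S2=32 S3=1 blocked=[]
Op 6: conn=-4 S1=21 S2=32 S3=-12 blocked=[1, 2, 3]
Op 7: conn=21 S1=21 S2=32 S3=-12 blocked=[3]
Op 8: conn=44 S1=21 S2=32 S3=-12 blocked=[3]
Op 9: conn=74 S1=21 S2=32 S3=-12 blocked=[3]
Op 10: conn=88 S1=21 S2=32 S3=-12 blocked=[3]
Op 11: conn=108 S1=21 S2=32 S3=-12 blocked=[3]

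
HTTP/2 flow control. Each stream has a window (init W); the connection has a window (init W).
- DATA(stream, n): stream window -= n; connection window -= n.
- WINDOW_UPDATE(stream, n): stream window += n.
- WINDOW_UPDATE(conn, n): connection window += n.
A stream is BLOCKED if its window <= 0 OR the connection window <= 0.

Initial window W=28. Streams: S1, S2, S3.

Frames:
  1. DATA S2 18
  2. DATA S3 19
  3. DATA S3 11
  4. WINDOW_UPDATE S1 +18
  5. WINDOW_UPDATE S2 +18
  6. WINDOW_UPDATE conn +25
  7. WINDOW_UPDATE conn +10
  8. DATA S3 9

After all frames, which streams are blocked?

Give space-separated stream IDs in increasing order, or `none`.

Answer: S3

Derivation:
Op 1: conn=10 S1=28 S2=10 S3=28 blocked=[]
Op 2: conn=-9 S1=28 S2=10 S3=9 blocked=[1, 2, 3]
Op 3: conn=-20 S1=28 S2=10 S3=-2 blocked=[1, 2, 3]
Op 4: conn=-20 S1=46 S2=10 S3=-2 blocked=[1, 2, 3]
Op 5: conn=-20 S1=46 S2=28 S3=-2 blocked=[1, 2, 3]
Op 6: conn=5 S1=46 S2=28 S3=-2 blocked=[3]
Op 7: conn=15 S1=46 S2=28 S3=-2 blocked=[3]
Op 8: conn=6 S1=46 S2=28 S3=-11 blocked=[3]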